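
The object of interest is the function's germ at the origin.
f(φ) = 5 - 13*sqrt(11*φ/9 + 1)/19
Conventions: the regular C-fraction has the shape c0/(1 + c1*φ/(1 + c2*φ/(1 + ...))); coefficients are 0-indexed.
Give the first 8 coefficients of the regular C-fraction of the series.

Taylor coefficients (expand at 0): a_0 = 82/19, a_1 = -143/342, a_2 = 1573/12312, a_3 = -17303/221616, a_4 = 951665/15956352, a_5 = -14655641/287214336, a_6 = 161212051/3446572032, a_7 = -2786665453/62038296576.
c0 = a_0 = 82/19. Peel one level at a time: if S = 1 + c*φ/S' with S'(0) = 1, then c is the φ-coefficient of S and S' = c*φ/(S - 1).
S_1 = c0/f = 1 + (143/1476)*φ + (-11011/544644)*φ^2 + ...; c1 = 143/1476.
S_2 = c1*φ/(S_1 - 1) = 1 + (77/369)*φ + (-121/1296)*φ^2 + ...; c2 = 77/369.
S_3 = c2*φ/(S_2 - 1) = 1 + (451/1008)*φ + (-24805/338688)*φ^2 + ...; c3 = 451/1008.
S_4 = c3*φ/(S_3 - 1) = 1 + (55/336)*φ + (-121/1296)*φ^2 + ...; c4 = 55/336.
S_5 = c4*φ/(S_4 - 1) = 1 + (77/135)*φ + (-847/36450)*φ^2 + ...; c5 = 77/135.
S_6 = c5*φ/(S_5 - 1) = 1 + (11/270)*φ + (-121/1296)*φ^2 + ...; c6 = 11/270.
S_7 = c6*φ/(S_6 - 1) = 1 + (55/24)*φ + ...; c7 = 55/24.

The regular C-fraction coefficients are [82/19, 143/1476, 77/369, 451/1008, 55/336, 77/135, 11/270, 55/24].


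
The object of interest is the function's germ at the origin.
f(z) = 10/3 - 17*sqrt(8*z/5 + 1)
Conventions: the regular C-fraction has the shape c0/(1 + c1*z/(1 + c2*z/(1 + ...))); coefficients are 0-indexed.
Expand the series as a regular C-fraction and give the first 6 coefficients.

The regular C-fraction coefficients are [-41/3, -204/205, 286/205, 82/715, 98/143, 286/1225].

Taylor coefficients (expand at 0): a_0 = -41/3, a_1 = -68/5, a_2 = 136/25, a_3 = -544/125, a_4 = 544/125, a_5 = -15232/3125.
c0 = a_0 = -41/3. Peel one level at a time: if S = 1 + c*z/S' with S'(0) = 1, then c is the z-coefficient of S and S' = c*z/(S - 1).
S_1 = c0/f = 1 + (-204/205)*z + (58344/42025)*z^2 + ...; c1 = -204/205.
S_2 = c1*z/(S_1 - 1) = 1 + (286/205)*z + (-4/25)*z^2 + ...; c2 = 286/205.
S_3 = c2*z/(S_2 - 1) = 1 + (82/715)*z + (-8036/102245)*z^2 + ...; c3 = 82/715.
S_4 = c3*z/(S_3 - 1) = 1 + (98/143)*z + (-4/25)*z^2 + ...; c4 = 98/143.
S_5 = c4*z/(S_4 - 1) = 1 + (286/1225)*z + ...; c5 = 286/1225.


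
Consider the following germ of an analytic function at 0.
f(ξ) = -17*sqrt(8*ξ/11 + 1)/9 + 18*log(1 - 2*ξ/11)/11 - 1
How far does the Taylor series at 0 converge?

Branch term (-17/9)*sqrt(1 - ξ/(-11/8)): its argument vanishes at ξ = -11/8, a square-root branch point, modulus 11/8.
Branch term (18/11)*log(1 - ξ/(11/2)): its argument vanishes at ξ = 11/2, a logarithmic branch point, modulus 11/2.
The radius of convergence is the smallest modulus among the singular points: 11/8.

The radius of convergence is 11/8.


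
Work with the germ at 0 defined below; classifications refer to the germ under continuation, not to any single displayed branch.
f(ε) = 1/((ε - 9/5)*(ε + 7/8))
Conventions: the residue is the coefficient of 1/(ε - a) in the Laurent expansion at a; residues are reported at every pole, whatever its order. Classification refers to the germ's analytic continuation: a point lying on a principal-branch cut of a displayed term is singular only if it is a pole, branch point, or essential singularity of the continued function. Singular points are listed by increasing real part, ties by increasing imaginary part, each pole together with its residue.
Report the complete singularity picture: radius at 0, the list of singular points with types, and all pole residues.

Radius of convergence at 0: 7/8.
At -7/8: a pole of order 1; residue -40/107.
At 9/5: a pole of order 1; residue 40/107.

Denominator factor (ε - 9/5): pole of order 1 at 9/5, modulus 9/5.
Denominator factor (ε + 7/8): pole of order 1 at -7/8, modulus 7/8.
The radius of convergence is the smallest modulus among the singular points: 7/8.
At the order-1 pole -7/8 set g(ε) = (ε - (-7/8))*f(ε) = 1/(ε - 9/5).
Simple pole: residue = g(a) at a = -7/8, which is -40/107.
At the order-1 pole 9/5 set g(ε) = (ε - (9/5))*f(ε) = 1/(ε + 7/8).
Simple pole: residue = g(a) at a = 9/5, which is 40/107.
List the singular points by increasing real part (a conjugate pair: the negative imaginary part first).


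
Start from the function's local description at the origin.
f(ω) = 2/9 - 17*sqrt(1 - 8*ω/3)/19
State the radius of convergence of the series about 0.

Branch term (-17/19)*sqrt(1 - ω/(3/8)): its argument vanishes at ω = 3/8, a square-root branch point, modulus 3/8.
The radius of convergence is the smallest modulus among the singular points: 3/8.

The radius of convergence is 3/8.


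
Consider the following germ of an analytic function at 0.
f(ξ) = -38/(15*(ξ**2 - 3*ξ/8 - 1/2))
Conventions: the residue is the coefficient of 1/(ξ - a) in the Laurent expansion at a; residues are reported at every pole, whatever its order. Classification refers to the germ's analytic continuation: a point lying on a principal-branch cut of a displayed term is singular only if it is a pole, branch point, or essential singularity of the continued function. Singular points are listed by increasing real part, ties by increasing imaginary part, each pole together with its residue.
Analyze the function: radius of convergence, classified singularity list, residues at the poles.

Radius of convergence at 0: -3/16 + (1/16)*sqrt(137).
At 3/16 - (1/16)*sqrt(137): a pole of order 1; residue (304/2055)*sqrt(137).
At 3/16 + (1/16)*sqrt(137): a pole of order 1; residue -(304/2055)*sqrt(137).

Denominator factor (ξ**2 - 3*ξ/8 - 1/2): discriminant 137/64, real irrational roots 3/16 + (1/16)*sqrt(137) and 3/16 - (1/16)*sqrt(137); poles of order 1, moduli 3/16 + (1/16)*sqrt(137) and -3/16 + (1/16)*sqrt(137).
The radius of convergence is the smallest modulus among the singular points: -3/16 + (1/16)*sqrt(137).
The factor ξ**2 - 3*ξ/8 - 1/2 splits as (ξ - a)(ξ - a') with a = 3/16 - (1/16)*sqrt(137), a' = 3/16 + (1/16)*sqrt(137). At the order-1 pole a set g(ξ) = (ξ - a)*f(ξ) = [-38/15] / (ξ - a').
Simple pole: residue = g(a) at a = 3/16 - (1/16)*sqrt(137), which is (304/2055)*sqrt(137).
The factor ξ**2 - 3*ξ/8 - 1/2 splits as (ξ - a)(ξ - a') with a = 3/16 + (1/16)*sqrt(137), a' = 3/16 - (1/16)*sqrt(137). At the order-1 pole a set g(ξ) = (ξ - a)*f(ξ) = [-38/15] / (ξ - a').
Simple pole: residue = g(a) at a = 3/16 + (1/16)*sqrt(137), which is -(304/2055)*sqrt(137).
List the singular points by increasing real part (a conjugate pair: the negative imaginary part first).


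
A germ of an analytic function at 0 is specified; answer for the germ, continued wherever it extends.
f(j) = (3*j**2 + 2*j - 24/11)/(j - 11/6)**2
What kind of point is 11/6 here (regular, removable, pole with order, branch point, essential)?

The point is a pole of order 2.

The denominator factor j - 11/6 vanishes at 11/6 and appears to the power 2; the numerator there equals 509/44, nonzero, and no other factor vanishes.
Hence a pole whose order is the multiplicity, 2.


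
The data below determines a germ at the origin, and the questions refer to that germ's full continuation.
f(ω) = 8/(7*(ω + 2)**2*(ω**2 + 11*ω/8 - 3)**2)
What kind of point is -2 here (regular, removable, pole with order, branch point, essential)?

The denominator factor ω + 2 vanishes at -2 and appears to the power 2; the numerator there equals 8/7, nonzero, and no other factor vanishes.
Hence a pole whose order is the multiplicity, 2.

The point is a pole of order 2.


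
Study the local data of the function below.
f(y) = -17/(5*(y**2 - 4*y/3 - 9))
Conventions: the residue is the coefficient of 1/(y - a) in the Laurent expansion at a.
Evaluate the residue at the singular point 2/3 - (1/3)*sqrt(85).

The factor y**2 - 4*y/3 - 9 splits as (y - a)(y - a') with a = 2/3 - (1/3)*sqrt(85), a' = 2/3 + (1/3)*sqrt(85). At the order-1 pole a set g(y) = (y - a)*f(y) = [-17/5] / (y - a').
Simple pole: residue = g(a) at a = 2/3 - (1/3)*sqrt(85), which is (3/50)*sqrt(85).

The residue is (3/50)*sqrt(85).


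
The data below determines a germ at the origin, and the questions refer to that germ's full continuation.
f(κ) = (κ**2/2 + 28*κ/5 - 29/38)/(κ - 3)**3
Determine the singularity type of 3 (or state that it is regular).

The denominator factor κ - 3 vanishes at 3 and appears to the power 3; the numerator there equals 1951/95, nonzero, and no other factor vanishes.
Hence a pole whose order is the multiplicity, 3.

The point is a pole of order 3.


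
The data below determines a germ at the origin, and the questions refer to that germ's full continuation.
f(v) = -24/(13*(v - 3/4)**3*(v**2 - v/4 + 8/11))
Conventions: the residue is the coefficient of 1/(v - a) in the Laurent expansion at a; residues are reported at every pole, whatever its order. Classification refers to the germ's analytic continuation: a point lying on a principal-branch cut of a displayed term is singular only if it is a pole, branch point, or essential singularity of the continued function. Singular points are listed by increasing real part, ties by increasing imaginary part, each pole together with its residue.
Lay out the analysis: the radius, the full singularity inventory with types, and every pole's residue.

Denominator factor (v - 3/4)^3: pole of order 3 at 3/4, modulus 3/4.
Denominator factor (v**2 - v/4 + 8/11): discriminant -501/176, complex-conjugate roots (1/8) + ((1/88)*sqrt(5511))*i and (1/8) - ((1/88)*sqrt(5511))*i; poles of order 1, moduli (2/11)*sqrt(22) and (2/11)*sqrt(22).
The radius of convergence is the smallest modulus among the singular points: 3/4.
The factor v**2 - v/4 + 8/11 splits as (v - a)(v - a') with a = (1/8) - ((1/88)*sqrt(5511))*i, a' = (1/8) + ((1/88)*sqrt(5511))*i. At the order-1 pole a set g(v) = (v - a)*f(v) = [-24/(13*(v - 3/4)**3)] / (v - a').
Simple pole: residue = g(a) at a = (1/8) - ((1/88)*sqrt(5511))*i, which is (3763584/11864749) - ((23774080/1981413083)*sqrt(5511))*i.
The factor v**2 - v/4 + 8/11 splits as (v - a)(v - a') with a = (1/8) + ((1/88)*sqrt(5511))*i, a' = (1/8) - ((1/88)*sqrt(5511))*i. At the order-1 pole a set g(v) = (v - a)*f(v) = [-24/(13*(v - 3/4)**3)] / (v - a').
Simple pole: residue = g(a) at a = (1/8) + ((1/88)*sqrt(5511))*i, which is (3763584/11864749) + ((23774080/1981413083)*sqrt(5511))*i.
At the order-3 pole 3/4 set g(v) = (v - (3/4))^3*f(v) = -24/(13*(v**2 - v/4 + 8/11)).
Order-3 pole: residue = g''(a)/2; g''(3/4) = -15054336/11864749, so the residue is -7527168/11864749.
List the singular points by increasing real part (a conjugate pair: the negative imaginary part first).

Radius of convergence at 0: 3/4.
At (1/8) - ((1/88)*sqrt(5511))*i: a pole of order 1; residue (3763584/11864749) - ((23774080/1981413083)*sqrt(5511))*i.
At (1/8) + ((1/88)*sqrt(5511))*i: a pole of order 1; residue (3763584/11864749) + ((23774080/1981413083)*sqrt(5511))*i.
At 3/4: a pole of order 3; residue -7527168/11864749.


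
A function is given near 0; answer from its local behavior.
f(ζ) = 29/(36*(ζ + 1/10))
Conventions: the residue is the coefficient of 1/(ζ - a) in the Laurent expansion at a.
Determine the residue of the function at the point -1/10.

At the order-1 pole -1/10 set g(ζ) = (ζ - (-1/10))*f(ζ) = 29/36.
Simple pole: residue = g(a) at a = -1/10, which is 29/36.

The residue is 29/36.


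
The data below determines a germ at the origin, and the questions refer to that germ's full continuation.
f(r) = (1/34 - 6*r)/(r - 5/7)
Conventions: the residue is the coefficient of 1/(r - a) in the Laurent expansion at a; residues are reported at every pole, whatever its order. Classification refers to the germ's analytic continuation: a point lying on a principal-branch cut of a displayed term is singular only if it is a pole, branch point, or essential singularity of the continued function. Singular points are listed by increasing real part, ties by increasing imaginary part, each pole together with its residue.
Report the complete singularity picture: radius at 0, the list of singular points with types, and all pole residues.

Radius of convergence at 0: 5/7.
At 5/7: a pole of order 1; residue -1013/238.

Denominator factor (r - 5/7): pole of order 1 at 5/7, modulus 5/7.
The radius of convergence is the smallest modulus among the singular points: 5/7.
At the order-1 pole 5/7 set g(r) = (r - (5/7))*f(r) = 1/34 - 6*r.
Simple pole: residue = g(a) at a = 5/7, which is -1013/238.


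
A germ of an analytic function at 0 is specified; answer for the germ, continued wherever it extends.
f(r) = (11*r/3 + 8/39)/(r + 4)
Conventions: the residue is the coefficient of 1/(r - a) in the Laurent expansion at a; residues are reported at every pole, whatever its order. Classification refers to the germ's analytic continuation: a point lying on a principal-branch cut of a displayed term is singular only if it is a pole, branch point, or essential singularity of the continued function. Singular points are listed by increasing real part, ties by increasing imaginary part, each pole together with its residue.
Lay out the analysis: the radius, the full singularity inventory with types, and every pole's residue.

Denominator factor (r + 4): pole of order 1 at -4, modulus 4.
The radius of convergence is the smallest modulus among the singular points: 4.
At the order-1 pole -4 set g(r) = (r - (-4))*f(r) = 11*r/3 + 8/39.
Simple pole: residue = g(a) at a = -4, which is -188/13.

Radius of convergence at 0: 4.
At -4: a pole of order 1; residue -188/13.


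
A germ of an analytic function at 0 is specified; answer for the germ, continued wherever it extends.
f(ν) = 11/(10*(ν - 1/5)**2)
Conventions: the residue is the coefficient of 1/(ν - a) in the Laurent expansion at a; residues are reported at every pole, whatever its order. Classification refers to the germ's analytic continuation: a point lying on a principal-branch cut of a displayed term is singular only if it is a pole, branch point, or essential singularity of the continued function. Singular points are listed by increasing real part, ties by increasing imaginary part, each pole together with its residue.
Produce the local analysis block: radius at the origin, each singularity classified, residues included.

Denominator factor (ν - 1/5)^2: pole of order 2 at 1/5, modulus 1/5.
The radius of convergence is the smallest modulus among the singular points: 1/5.
At the order-2 pole 1/5 set g(ν) = (ν - (1/5))^2*f(ν) = 11/10.
Order-2 pole: residue = g'(a); g'(1/5) = 0, so the residue is 0.

Radius of convergence at 0: 1/5.
At 1/5: a pole of order 2; residue 0.


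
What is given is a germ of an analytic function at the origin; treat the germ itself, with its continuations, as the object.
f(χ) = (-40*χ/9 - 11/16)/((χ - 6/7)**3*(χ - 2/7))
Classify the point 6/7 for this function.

The denominator factor χ - 6/7 vanishes at 6/7 and appears to the power 3; the numerator there equals -1511/336, nonzero, and no other factor vanishes.
Hence a pole whose order is the multiplicity, 3.

The point is a pole of order 3.


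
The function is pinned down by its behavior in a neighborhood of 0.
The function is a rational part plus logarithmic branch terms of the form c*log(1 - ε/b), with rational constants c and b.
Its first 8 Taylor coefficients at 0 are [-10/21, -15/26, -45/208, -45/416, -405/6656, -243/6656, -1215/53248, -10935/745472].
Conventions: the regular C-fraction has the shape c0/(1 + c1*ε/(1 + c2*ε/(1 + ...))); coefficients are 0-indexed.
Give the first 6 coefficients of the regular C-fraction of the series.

The regular C-fraction coefficients are [-10/21, -63/52, 87/104, 13/232, -25/58, -87/1000].

Taylor coefficients (read off): a_0 = -10/21, a_1 = -15/26, a_2 = -45/208, a_3 = -45/416, a_4 = -405/6656, a_5 = -243/6656.
c0 = a_0 = -10/21. Peel one level at a time: if S = 1 + c*ε/S' with S'(0) = 1, then c is the ε-coefficient of S and S' = c*ε/(S - 1).
S_1 = c0/f = 1 + (-63/52)*ε + (5481/5408)*ε^2 + ...; c1 = -63/52.
S_2 = c1*ε/(S_1 - 1) = 1 + (87/104)*ε + (-3/64)*ε^2 + ...; c2 = 87/104.
S_3 = c2*ε/(S_2 - 1) = 1 + (13/232)*ε + (325/13456)*ε^2 + ...; c3 = 13/232.
S_4 = c3*ε/(S_3 - 1) = 1 + (-25/58)*ε + (-3/80)*ε^2 + ...; c4 = -25/58.
S_5 = c4*ε/(S_4 - 1) = 1 + (-87/1000)*ε + ...; c5 = -87/1000.


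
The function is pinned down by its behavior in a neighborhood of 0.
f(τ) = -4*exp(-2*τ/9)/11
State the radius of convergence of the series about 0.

The radius of convergence is infinite.

The factor exp(-2*τ/9) is entire and contributes no finite singular point.
The polynomial part has no poles.
No finite singular points: the Taylor series at 0 converges everywhere.


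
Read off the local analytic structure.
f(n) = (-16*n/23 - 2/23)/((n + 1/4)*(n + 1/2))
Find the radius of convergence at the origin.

The radius of convergence is 1/4.

Denominator factor (n + 1/2): pole of order 1 at -1/2, modulus 1/2.
Denominator factor (n + 1/4): pole of order 1 at -1/4, modulus 1/4.
The radius of convergence is the smallest modulus among the singular points: 1/4.


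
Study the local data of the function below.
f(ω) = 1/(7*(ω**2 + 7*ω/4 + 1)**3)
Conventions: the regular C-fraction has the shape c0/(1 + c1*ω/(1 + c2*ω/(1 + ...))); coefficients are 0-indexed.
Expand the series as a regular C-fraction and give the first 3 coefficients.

Taylor coefficients (expand at 0): a_0 = 1/7, a_1 = -3/4, a_2 = 123/56.
c0 = a_0 = 1/7. Peel one level at a time: if S = 1 + c*ω/S' with S'(0) = 1, then c is the ω-coefficient of S and S' = c*ω/(S - 1).
S_1 = c0/f = 1 + (21/4)*ω + (195/16)*ω^2 + ...; c1 = 21/4.
S_2 = c1*ω/(S_1 - 1) = 1 + (-65/28)*ω + ...; c2 = -65/28.

The regular C-fraction coefficients are [1/7, 21/4, -65/28].


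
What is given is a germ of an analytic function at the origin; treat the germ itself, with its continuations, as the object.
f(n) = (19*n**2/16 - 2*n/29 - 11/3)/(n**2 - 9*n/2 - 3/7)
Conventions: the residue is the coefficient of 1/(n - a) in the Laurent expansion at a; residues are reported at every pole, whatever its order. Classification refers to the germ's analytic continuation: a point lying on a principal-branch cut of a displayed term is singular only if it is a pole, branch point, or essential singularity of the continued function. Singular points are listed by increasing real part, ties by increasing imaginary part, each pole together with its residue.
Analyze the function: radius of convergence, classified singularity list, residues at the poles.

Radius of convergence at 0: -9/4 + (1/28)*sqrt(4305).
At 9/4 - (1/28)*sqrt(4305): a pole of order 1; residue 4895/1856 - (679003/23970240)*sqrt(4305).
At 9/4 + (1/28)*sqrt(4305): a pole of order 1; residue 4895/1856 + (679003/23970240)*sqrt(4305).

Denominator factor (n**2 - 9*n/2 - 3/7): discriminant 615/28, real irrational roots 9/4 + (1/28)*sqrt(4305) and 9/4 - (1/28)*sqrt(4305); poles of order 1, moduli 9/4 + (1/28)*sqrt(4305) and -9/4 + (1/28)*sqrt(4305).
The radius of convergence is the smallest modulus among the singular points: -9/4 + (1/28)*sqrt(4305).
The factor n**2 - 9*n/2 - 3/7 splits as (n - a)(n - a') with a = 9/4 - (1/28)*sqrt(4305), a' = 9/4 + (1/28)*sqrt(4305). At the order-1 pole a set g(n) = (n - a)*f(n) = [19*n**2/16 - 2*n/29 - 11/3] / (n - a').
Simple pole: residue = g(a) at a = 9/4 - (1/28)*sqrt(4305), which is 4895/1856 - (679003/23970240)*sqrt(4305).
The factor n**2 - 9*n/2 - 3/7 splits as (n - a)(n - a') with a = 9/4 + (1/28)*sqrt(4305), a' = 9/4 - (1/28)*sqrt(4305). At the order-1 pole a set g(n) = (n - a)*f(n) = [19*n**2/16 - 2*n/29 - 11/3] / (n - a').
Simple pole: residue = g(a) at a = 9/4 + (1/28)*sqrt(4305), which is 4895/1856 + (679003/23970240)*sqrt(4305).
List the singular points by increasing real part (a conjugate pair: the negative imaginary part first).


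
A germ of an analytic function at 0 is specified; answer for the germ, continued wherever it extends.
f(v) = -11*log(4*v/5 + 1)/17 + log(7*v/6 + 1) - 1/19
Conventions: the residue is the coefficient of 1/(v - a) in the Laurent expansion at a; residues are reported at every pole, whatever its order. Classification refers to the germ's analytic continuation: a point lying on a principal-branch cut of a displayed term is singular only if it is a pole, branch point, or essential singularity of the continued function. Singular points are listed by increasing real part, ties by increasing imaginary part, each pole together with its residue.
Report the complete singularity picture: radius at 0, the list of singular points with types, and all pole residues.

Branch term (1)*log(1 - v/(-6/7)): its argument vanishes at v = -6/7, a logarithmic branch point, modulus 6/7.
Branch term (-11/17)*log(1 - v/(-5/4)): its argument vanishes at v = -5/4, a logarithmic branch point, modulus 5/4.
The radius of convergence is the smallest modulus among the singular points: 6/7.
List the singular points by increasing real part (a conjugate pair: the negative imaginary part first).

Radius of convergence at 0: 6/7.
At -5/4: a logarithmic branch point.
At -6/7: a logarithmic branch point.


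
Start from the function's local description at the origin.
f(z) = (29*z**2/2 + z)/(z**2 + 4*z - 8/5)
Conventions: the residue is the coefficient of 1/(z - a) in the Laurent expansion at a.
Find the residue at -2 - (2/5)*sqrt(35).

The residue is -57/2 - (49/10)*sqrt(35).

The factor z**2 + 4*z - 8/5 splits as (z - a)(z - a') with a = -2 - (2/5)*sqrt(35), a' = -2 + (2/5)*sqrt(35). At the order-1 pole a set g(z) = (z - a)*f(z) = [29*z**2/2 + z] / (z - a').
Simple pole: residue = g(a) at a = -2 - (2/5)*sqrt(35), which is -57/2 - (49/10)*sqrt(35).


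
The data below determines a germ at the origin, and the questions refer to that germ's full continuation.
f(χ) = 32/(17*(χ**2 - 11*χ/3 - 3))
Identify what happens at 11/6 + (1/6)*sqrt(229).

The point is a pole of order 1.

The denominator factor χ**2 - 11*χ/3 - 3 vanishes at 11/6 + (1/6)*sqrt(229) and appears to the power 1; the numerator there equals 32/17, nonzero, and no other factor vanishes.
Hence a pole whose order is the multiplicity, 1.


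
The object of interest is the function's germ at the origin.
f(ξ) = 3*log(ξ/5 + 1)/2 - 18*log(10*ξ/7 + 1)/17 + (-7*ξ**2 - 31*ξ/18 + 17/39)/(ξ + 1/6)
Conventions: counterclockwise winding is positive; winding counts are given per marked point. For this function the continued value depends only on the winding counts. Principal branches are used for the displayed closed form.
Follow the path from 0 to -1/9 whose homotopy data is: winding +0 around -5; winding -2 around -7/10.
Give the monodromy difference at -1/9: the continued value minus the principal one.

Continued minus principal equals (72/17)*pi*i.

The rational part is single-valued and drops out of the difference; each branch term changes only by its own monodromy.
(-18/17)*log(1 - ξ/(-7/10)): each positive loop around -7/10 adds 2*pi*i to the log, so winding -2 contributes (-18/17)*(-2)*2*pi*i = (72/17)*pi*i.
(3/2)*log(1 - ξ/(-5)): winding 0 around -5, so this term returns to its principal value, contribution 0.
Summing the contributions at ξ = -1/9 gives (72/17)*pi*i.


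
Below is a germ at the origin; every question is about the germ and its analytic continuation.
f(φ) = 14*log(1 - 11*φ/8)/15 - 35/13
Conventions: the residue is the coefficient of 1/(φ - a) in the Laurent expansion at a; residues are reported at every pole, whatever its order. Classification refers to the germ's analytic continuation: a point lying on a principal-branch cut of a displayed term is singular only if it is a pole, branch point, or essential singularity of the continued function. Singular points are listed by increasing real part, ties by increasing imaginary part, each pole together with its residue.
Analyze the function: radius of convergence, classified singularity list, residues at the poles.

Branch term (14/15)*log(1 - φ/(8/11)): its argument vanishes at φ = 8/11, a logarithmic branch point, modulus 8/11.
The radius of convergence is the smallest modulus among the singular points: 8/11.

Radius of convergence at 0: 8/11.
At 8/11: a logarithmic branch point.


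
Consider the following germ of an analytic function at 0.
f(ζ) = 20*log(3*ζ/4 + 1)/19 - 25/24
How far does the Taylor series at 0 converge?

Branch term (20/19)*log(1 - ζ/(-4/3)): its argument vanishes at ζ = -4/3, a logarithmic branch point, modulus 4/3.
The radius of convergence is the smallest modulus among the singular points: 4/3.

The radius of convergence is 4/3.


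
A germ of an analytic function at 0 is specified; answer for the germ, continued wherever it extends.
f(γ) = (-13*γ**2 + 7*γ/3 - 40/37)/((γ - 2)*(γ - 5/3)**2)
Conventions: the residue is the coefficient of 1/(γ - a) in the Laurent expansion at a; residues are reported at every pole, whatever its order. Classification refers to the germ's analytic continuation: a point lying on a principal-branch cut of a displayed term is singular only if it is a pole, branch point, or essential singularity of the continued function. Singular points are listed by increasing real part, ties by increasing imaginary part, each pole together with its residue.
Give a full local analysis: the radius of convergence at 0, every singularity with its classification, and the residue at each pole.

Denominator factor (γ - 2): pole of order 1 at 2, modulus 2.
Denominator factor (γ - 5/3)^2: pole of order 2 at 5/3, modulus 5/3.
The radius of convergence is the smallest modulus among the singular points: 5/3.
At the order-2 pole 5/3 set g(γ) = (γ - (5/3))^2*f(γ) = (-13*γ**2 + 7*γ/3 - 40/37)/(γ - 2).
Order-2 pole: residue = g'(a); g'(5/3) = 15641/37, so the residue is 15641/37.
At the order-1 pole 2 set g(γ) = (γ - (2))*f(γ) = (-13*γ**2 + 7*γ/3 - 40/37)/(γ - 5/3)**2.
Simple pole: residue = g(a) at a = 2, which is -16122/37.
List the singular points by increasing real part (a conjugate pair: the negative imaginary part first).

Radius of convergence at 0: 5/3.
At 5/3: a pole of order 2; residue 15641/37.
At 2: a pole of order 1; residue -16122/37.


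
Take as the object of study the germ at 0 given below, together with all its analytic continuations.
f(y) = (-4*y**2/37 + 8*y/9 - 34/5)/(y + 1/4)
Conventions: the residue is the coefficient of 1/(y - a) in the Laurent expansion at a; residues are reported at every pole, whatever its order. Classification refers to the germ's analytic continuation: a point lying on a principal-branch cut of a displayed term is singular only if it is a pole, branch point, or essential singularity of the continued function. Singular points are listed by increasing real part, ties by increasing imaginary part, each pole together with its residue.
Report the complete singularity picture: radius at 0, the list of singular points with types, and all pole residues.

Denominator factor (y + 1/4): pole of order 1 at -1/4, modulus 1/4.
The radius of convergence is the smallest modulus among the singular points: 1/4.
At the order-1 pole -1/4 set g(y) = (y - (-1/4))*f(y) = -4*y**2/37 + 8*y/9 - 34/5.
Simple pole: residue = g(a) at a = -1/4, which is -46813/6660.

Radius of convergence at 0: 1/4.
At -1/4: a pole of order 1; residue -46813/6660.


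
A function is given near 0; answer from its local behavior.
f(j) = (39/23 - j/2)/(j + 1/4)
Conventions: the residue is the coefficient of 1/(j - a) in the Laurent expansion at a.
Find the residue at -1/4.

At the order-1 pole -1/4 set g(j) = (j - (-1/4))*f(j) = 39/23 - j/2.
Simple pole: residue = g(a) at a = -1/4, which is 335/184.

The residue is 335/184.


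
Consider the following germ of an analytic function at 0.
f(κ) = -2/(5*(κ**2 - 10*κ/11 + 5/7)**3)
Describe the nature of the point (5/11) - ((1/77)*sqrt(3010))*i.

The point is a pole of order 3.

The denominator factor κ**2 - 10*κ/11 + 5/7 vanishes at (5/11) - ((1/77)*sqrt(3010))*i and appears to the power 3; the numerator there equals -2/5, nonzero, and no other factor vanishes.
Hence a pole whose order is the multiplicity, 3.


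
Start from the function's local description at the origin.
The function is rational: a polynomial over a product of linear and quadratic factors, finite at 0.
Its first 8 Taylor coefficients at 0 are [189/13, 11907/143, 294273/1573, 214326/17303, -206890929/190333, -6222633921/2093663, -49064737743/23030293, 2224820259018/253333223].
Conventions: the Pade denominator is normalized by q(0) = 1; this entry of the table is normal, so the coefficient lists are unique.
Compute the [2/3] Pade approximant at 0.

Taylor coefficients needed (read off): a_0 = 189/13, a_1 = 11907/143, a_2 = 294273/1573, a_3 = 214326/17303, a_4 = -206890929/190333, a_5 = -6222633921/2093663.
Write the denominator as Q(φ) = 1 + q1*φ + q2*φ^2 + q3*φ^3. Requiring Q*f - P = O(φ^6) with deg P <= 2 kills the coefficients of φ^3..φ^5 in Q*f:
  φ^3: a_3 + q1*a_2 + q2*a_1 + q3*a_0 = 0, i.e. 214326/17303 + (294273/1573)*q1 + (11907/143)*q2 + (189/13)*q3 = 0.
  φ^4: a_4 + q1*a_3 + q2*a_2 + q3*a_1 = 0, i.e. -206890929/190333 + (214326/17303)*q1 + (294273/1573)*q2 + (11907/143)*q3 = 0.
  φ^5: a_5 + q1*a_4 + q2*a_3 + q3*a_2 = 0, i.e. -6222633921/2093663 + (-206890929/190333)*q1 + (214326/17303)*q2 + (294273/1573)*q3 = 0.
Solving this linear system: q1 = -120948429/41331433, q2 = 3045305937/454645763, q3 = -7798465080/5001103393.
The numerator is Q*f truncated at degree 2: P0 = a_0 = 189/13; P1 = a_1 + q1*a_0 = 1989104040/48846239; P2 = a_2 + q1*a_1 + q2*a_0 = 1992827529/48846239.

The Pade approximant has numerator coefficients [189/13, 1989104040/48846239, 1992827529/48846239]; denominator coefficients [1, -120948429/41331433, 3045305937/454645763, -7798465080/5001103393].


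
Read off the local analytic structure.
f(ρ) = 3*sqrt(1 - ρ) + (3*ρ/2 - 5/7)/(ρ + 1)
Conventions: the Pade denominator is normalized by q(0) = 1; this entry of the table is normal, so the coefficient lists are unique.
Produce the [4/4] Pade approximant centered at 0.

The Pade approximant has numerator coefficients [16/7, -340021/6385729, -248560035/51085832, 329492869/102171664, -3800571/8340544]; denominator coefficients [1, -612657/1824494, -684415/768208, 440165/1042568, -5316893/233535232].

Taylor coefficients needed (expand at 0): a_0 = 16/7, a_1 = 5/7, a_2 = -145/56, a_3 = 227/112, a_4 = -2089/896, a_5 = 3821/1792, a_6 = -16313/7168, a_7 = 31051/14336, a_8 = -516913/229376.
Write the denominator as Q(ρ) = 1 + q1*ρ + q2*ρ^2 + q3*ρ^3 + q4*ρ^4. Requiring Q*f - P = O(ρ^9) with deg P <= 4 kills the coefficients of ρ^5..ρ^8 in Q*f:
  ρ^5: a_5 + q1*a_4 + q2*a_3 + q3*a_2 + q4*a_1 = 0, i.e. 3821/1792 + (-2089/896)*q1 + (227/112)*q2 + (-145/56)*q3 + (5/7)*q4 = 0.
  ρ^6: a_6 + q1*a_5 + q2*a_4 + q3*a_3 + q4*a_2 = 0, i.e. -16313/7168 + (3821/1792)*q1 + (-2089/896)*q2 + (227/112)*q3 + (-145/56)*q4 = 0.
  ρ^7: a_7 + q1*a_6 + q2*a_5 + q3*a_4 + q4*a_3 = 0, i.e. 31051/14336 + (-16313/7168)*q1 + (3821/1792)*q2 + (-2089/896)*q3 + (227/112)*q4 = 0.
  ρ^8: a_8 + q1*a_7 + q2*a_6 + q3*a_5 + q4*a_4 = 0, i.e. -516913/229376 + (31051/14336)*q1 + (-16313/7168)*q2 + (3821/1792)*q3 + (-2089/896)*q4 = 0.
Solving this linear system: q1 = -612657/1824494, q2 = -684415/768208, q3 = 440165/1042568, q4 = -5316893/233535232.
The numerator is Q*f truncated at degree 4: P0 = a_0 = 16/7; P1 = a_1 + q1*a_0 = -340021/6385729; P2 = a_2 + q1*a_1 + q2*a_0 = -248560035/51085832; P3 = a_3 + q1*a_2 + q2*a_1 + q3*a_0 = 329492869/102171664; P4 = a_4 + q1*a_3 + q2*a_2 + q3*a_1 + q4*a_0 = -3800571/8340544.


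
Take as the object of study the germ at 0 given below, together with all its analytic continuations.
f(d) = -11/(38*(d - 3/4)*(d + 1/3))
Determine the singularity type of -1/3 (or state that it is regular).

The denominator factor d + 1/3 vanishes at -1/3 and appears to the power 1; the numerator there equals -11/38, nonzero, and no other factor vanishes.
Hence a pole whose order is the multiplicity, 1.

The point is a pole of order 1.


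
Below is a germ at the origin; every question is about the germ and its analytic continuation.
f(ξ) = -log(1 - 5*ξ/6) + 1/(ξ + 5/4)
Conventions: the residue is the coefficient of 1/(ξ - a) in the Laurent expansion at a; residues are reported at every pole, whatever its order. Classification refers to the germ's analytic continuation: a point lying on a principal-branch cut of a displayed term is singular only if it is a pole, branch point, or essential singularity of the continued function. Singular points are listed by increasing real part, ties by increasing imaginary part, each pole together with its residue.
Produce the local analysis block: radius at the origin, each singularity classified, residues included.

Radius of convergence at 0: 6/5.
At -5/4: a pole of order 1; residue 1.
At 6/5: a logarithmic branch point.

Denominator factor (ξ + 5/4): pole of order 1 at -5/4, modulus 5/4.
Branch term (-1)*log(1 - ξ/(6/5)): its argument vanishes at ξ = 6/5, a logarithmic branch point, modulus 6/5.
The radius of convergence is the smallest modulus among the singular points: 6/5.
The branch term is analytic at -5/4 and contributes nothing to the residue; only the rational part matters.
At the order-1 pole -5/4 set g(ξ) = (ξ - (-5/4))*(rational part) = 1.
Simple pole: residue = g(a) at a = -5/4, which is 1.
List the singular points by increasing real part (a conjugate pair: the negative imaginary part first).


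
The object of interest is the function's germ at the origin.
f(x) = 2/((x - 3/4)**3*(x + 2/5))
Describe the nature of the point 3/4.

The denominator factor x - 3/4 vanishes at 3/4 and appears to the power 3; the numerator there equals 2, nonzero, and no other factor vanishes.
Hence a pole whose order is the multiplicity, 3.

The point is a pole of order 3.


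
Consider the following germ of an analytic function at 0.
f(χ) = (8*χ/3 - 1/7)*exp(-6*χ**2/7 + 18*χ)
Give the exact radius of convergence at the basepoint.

The radius of convergence is infinite.

The factor exp(-6*χ**2/7 + 18*χ) is entire and contributes no finite singular point.
The polynomial part has no poles.
No finite singular points: the Taylor series at 0 converges everywhere.


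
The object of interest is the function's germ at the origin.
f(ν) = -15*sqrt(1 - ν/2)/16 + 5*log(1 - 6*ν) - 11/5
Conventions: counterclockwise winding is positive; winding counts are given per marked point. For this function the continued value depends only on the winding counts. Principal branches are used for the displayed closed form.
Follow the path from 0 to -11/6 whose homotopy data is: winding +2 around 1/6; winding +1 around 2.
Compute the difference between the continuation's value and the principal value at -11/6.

Continued minus principal equals ((5/16)*sqrt(69)) + ((20)*pi)*i.

The rational part is single-valued and drops out of the difference; each branch term changes only by its own monodromy.
(-15/16)*sqrt(1 - ν/(2)): winding +1 is odd, the square root flips sign, contributing -2*(-15/16)*sqrt(1 - (-11/6)/(2)) = -2*(-15/16)*sqrt(23/12) = (5/16)*sqrt(69).
(5)*log(1 - ν/(1/6)): each positive loop around 1/6 adds 2*pi*i to the log, so winding +2 contributes (5)*(2)*2*pi*i = (20)*pi*i.
Summing the contributions at ν = -11/6 gives ((5/16)*sqrt(69)) + ((20)*pi)*i.


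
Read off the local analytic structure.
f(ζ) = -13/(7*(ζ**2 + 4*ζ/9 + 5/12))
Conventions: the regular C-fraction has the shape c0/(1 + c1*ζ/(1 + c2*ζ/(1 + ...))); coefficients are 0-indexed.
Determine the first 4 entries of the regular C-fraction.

Taylor coefficients (expand at 0): a_0 = -156/35, a_1 = 832/175, a_2 = 14768/2625, a_3 = -685568/39375.
c0 = a_0 = -156/35. Peel one level at a time: if S = 1 + c*ζ/S' with S'(0) = 1, then c is the ζ-coefficient of S and S' = c*ζ/(S - 1).
S_1 = c0/f = 1 + (16/15)*ζ + (12/5)*ζ^2 + ...; c1 = 16/15.
S_2 = c1*ζ/(S_1 - 1) = 1 + (-9/4)*ζ + (81/16)*ζ^2 + ...; c2 = -9/4.
S_3 = c2*ζ/(S_2 - 1) = 1 + (9/4)*ζ + ...; c3 = 9/4.

The regular C-fraction coefficients are [-156/35, 16/15, -9/4, 9/4].


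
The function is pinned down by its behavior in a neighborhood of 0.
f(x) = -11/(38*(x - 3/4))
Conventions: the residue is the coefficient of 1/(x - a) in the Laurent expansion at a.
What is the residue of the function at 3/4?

The residue is -11/38.

At the order-1 pole 3/4 set g(x) = (x - (3/4))*f(x) = -11/38.
Simple pole: residue = g(a) at a = 3/4, which is -11/38.


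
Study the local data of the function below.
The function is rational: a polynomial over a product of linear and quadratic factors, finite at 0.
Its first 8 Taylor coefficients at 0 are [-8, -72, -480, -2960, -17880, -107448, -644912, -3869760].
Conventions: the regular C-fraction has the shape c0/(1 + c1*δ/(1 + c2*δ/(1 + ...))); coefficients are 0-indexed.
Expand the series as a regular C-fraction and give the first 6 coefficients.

The regular C-fraction coefficients are [-8, -9, 7/3, -10/7, 47/126, -3353/4230].

Taylor coefficients (read off): a_0 = -8, a_1 = -72, a_2 = -480, a_3 = -2960, a_4 = -17880, a_5 = -107448.
c0 = a_0 = -8. Peel one level at a time: if S = 1 + c*δ/S' with S'(0) = 1, then c is the δ-coefficient of S and S' = c*δ/(S - 1).
S_1 = c0/f = 1 + (-9)*δ + (21)*δ^2 + ...; c1 = -9.
S_2 = c1*δ/(S_1 - 1) = 1 + (7/3)*δ + (10/3)*δ^2 + ...; c2 = 7/3.
S_3 = c2*δ/(S_2 - 1) = 1 + (-10/7)*δ + (235/441)*δ^2 + ...; c3 = -10/7.
S_4 = c3*δ/(S_3 - 1) = 1 + (47/126)*δ + (479/1620)*δ^2 + ...; c4 = 47/126.
S_5 = c4*δ/(S_4 - 1) = 1 + (-3353/4230)*δ + ...; c5 = -3353/4230.


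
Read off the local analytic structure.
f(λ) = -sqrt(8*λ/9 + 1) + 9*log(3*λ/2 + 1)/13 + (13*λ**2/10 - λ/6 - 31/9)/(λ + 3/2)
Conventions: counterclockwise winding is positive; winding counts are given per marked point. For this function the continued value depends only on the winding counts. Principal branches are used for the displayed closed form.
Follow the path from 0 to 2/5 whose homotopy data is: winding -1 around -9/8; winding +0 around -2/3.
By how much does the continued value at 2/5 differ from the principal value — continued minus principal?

The rational part is single-valued and drops out of the difference; each branch term changes only by its own monodromy.
(-1)*sqrt(1 - λ/(-9/8)): winding -1 is odd, the square root flips sign, contributing -2*(-1)*sqrt(1 - (2/5)/(-9/8)) = -2*(-1)*sqrt(61/45) = (2/15)*sqrt(305).
(9/13)*log(1 - λ/(-2/3)): winding 0 around -2/3, so this term returns to its principal value, contribution 0.
Summing the contributions at λ = 2/5 gives (2/15)*sqrt(305).

Continued minus principal equals (2/15)*sqrt(305).


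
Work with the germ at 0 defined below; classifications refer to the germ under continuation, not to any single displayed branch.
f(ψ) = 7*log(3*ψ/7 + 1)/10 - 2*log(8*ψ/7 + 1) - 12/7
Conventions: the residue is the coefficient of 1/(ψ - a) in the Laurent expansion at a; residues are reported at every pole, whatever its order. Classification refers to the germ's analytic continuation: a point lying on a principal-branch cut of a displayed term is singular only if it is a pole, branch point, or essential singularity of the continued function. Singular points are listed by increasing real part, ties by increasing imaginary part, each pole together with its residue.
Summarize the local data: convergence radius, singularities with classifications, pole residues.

Branch term (-2)*log(1 - ψ/(-7/8)): its argument vanishes at ψ = -7/8, a logarithmic branch point, modulus 7/8.
Branch term (7/10)*log(1 - ψ/(-7/3)): its argument vanishes at ψ = -7/3, a logarithmic branch point, modulus 7/3.
The radius of convergence is the smallest modulus among the singular points: 7/8.
List the singular points by increasing real part (a conjugate pair: the negative imaginary part first).

Radius of convergence at 0: 7/8.
At -7/3: a logarithmic branch point.
At -7/8: a logarithmic branch point.


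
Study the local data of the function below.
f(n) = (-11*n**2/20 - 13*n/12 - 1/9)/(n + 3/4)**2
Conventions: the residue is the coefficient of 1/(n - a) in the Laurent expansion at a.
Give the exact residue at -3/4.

At the order-2 pole -3/4 set g(n) = (n - (-3/4))^2*f(n) = -11*n**2/20 - 13*n/12 - 1/9.
Order-2 pole: residue = g'(a); g'(-3/4) = -31/120, so the residue is -31/120.

The residue is -31/120.


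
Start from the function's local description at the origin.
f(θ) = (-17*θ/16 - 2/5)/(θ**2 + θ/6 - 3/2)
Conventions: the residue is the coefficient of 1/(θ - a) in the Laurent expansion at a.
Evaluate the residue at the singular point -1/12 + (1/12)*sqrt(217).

The factor θ**2 + θ/6 - 3/2 splits as (θ - a)(θ - a') with a = -1/12 + (1/12)*sqrt(217), a' = -1/12 - (1/12)*sqrt(217). At the order-1 pole a set g(θ) = (θ - a)*f(θ) = [-17*θ/16 - 2/5] / (θ - a').
Simple pole: residue = g(a) at a = -1/12 + (1/12)*sqrt(217), which is -17/32 - (299/34720)*sqrt(217).

The residue is -17/32 - (299/34720)*sqrt(217).
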